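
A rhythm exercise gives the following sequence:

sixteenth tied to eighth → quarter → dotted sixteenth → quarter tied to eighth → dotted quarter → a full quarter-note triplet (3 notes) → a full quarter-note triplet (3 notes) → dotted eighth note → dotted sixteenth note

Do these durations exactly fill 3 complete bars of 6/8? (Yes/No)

One bar of 6/8 = 24 thirty-second notes, so 3 bars = 72.
Convert each value to thirty-second notes: sixteenth tied to eighth (sixteenth + eighth) = 6; quarter = 8; dotted sixteenth = 3; quarter tied to eighth (quarter + eighth) = 12; dotted quarter = 12; a full quarter-note triplet (3 notes) (three triplet quarters span one half) = 16; a full quarter-note triplet (3 notes) (three triplet quarters span one half) = 16; dotted eighth note = 6; dotted sixteenth note = 3.
Adding: 6 + 8 + 3 + 12 + 12 + 16 + 16 + 6 + 3 = 82.
82 exceeds 72, so the answer is No.

No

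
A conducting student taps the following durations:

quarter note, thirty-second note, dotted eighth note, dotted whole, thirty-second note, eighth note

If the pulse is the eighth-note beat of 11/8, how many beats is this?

One eighth-note beat = 4 thirty-second notes.
Express everything in thirty-second notes: quarter note = 8; thirty-second note = 1; dotted eighth note = 6; dotted whole = 48; thirty-second note = 1; eighth note = 4.
Total: 8 + 1 + 6 + 48 + 1 + 4 = 68.
68 ÷ 4 = 17 beats.

17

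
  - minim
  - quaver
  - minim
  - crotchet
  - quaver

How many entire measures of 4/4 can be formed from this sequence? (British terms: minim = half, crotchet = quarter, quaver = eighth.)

1

One bar of 4/4 = 8 eighth notes.
Express everything in eighth notes: minim = 4; quaver = 1; minim = 4; crotchet = 2; quaver = 1.
Sum: 4 + 1 + 4 + 2 + 1 = 12.
12 ÷ 8 = 1 complete bar with 4 left over.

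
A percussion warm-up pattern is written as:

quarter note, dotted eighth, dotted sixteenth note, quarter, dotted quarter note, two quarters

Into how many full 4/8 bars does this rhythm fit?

One bar of 4/8 = 16 thirty-second notes.
In thirty-second notes: quarter note = 8; dotted eighth = 6; dotted sixteenth note = 3; quarter = 8; dotted quarter note = 12; quarter = 8; quarter = 8.
Adding: 8 + 6 + 3 + 8 + 12 + 8 + 8 = 53.
53 ÷ 16 = 3 complete bars with 5 left over.

3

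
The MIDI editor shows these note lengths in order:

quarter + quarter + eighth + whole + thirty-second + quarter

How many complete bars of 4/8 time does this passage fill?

One bar of 4/8 = 16 thirty-second notes.
Express everything in thirty-second notes: quarter = 8; quarter = 8; eighth = 4; whole = 32; thirty-second = 1; quarter = 8.
Adding: 8 + 8 + 4 + 32 + 1 + 8 = 61.
61 ÷ 16 = 3 complete bars with 13 left over.

3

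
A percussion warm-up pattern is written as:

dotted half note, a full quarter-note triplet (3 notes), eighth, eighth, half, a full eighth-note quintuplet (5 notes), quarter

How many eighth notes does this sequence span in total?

Working in eighth notes: dotted half note = 6; a full quarter-note triplet (3 notes) (three triplet quarters span one half) = 4; eighth = 1; eighth = 1; half = 4; a full eighth-note quintuplet (5 notes) (five quintuplet eighths span one half) = 4; quarter = 2.
Total: 6 + 4 + 1 + 1 + 4 + 4 + 2 = 22 eighth notes.

22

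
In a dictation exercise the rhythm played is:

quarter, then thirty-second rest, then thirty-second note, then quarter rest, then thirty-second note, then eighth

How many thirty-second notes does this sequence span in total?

23

In thirty-second notes: quarter = 8; thirty-second rest = 1; thirty-second note = 1; quarter rest = 8; thirty-second note = 1; eighth = 4.
Total: 8 + 1 + 1 + 8 + 1 + 4 = 23 thirty-second notes.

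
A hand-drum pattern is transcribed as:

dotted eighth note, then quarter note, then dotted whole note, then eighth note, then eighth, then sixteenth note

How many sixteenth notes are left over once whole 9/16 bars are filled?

One bar of 9/16 = 9 sixteenth notes.
Convert each value to sixteenth notes: dotted eighth note = 3; quarter note = 4; dotted whole note = 24; eighth note = 2; eighth = 2; sixteenth note = 1.
Sum: 3 + 4 + 24 + 2 + 2 + 1 = 36.
36 ÷ 9 = 4 complete bars with 0 sixteenth notes remaining.

0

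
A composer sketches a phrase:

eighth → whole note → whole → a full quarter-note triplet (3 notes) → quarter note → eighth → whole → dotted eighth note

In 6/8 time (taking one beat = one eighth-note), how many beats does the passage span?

One eighth-note beat = 2 sixteenth notes.
Convert each value to sixteenth notes: eighth = 2; whole note = 16; whole = 16; a full quarter-note triplet (3 notes) (three triplet quarters span one half) = 8; quarter note = 4; eighth = 2; whole = 16; dotted eighth note = 3.
Sum: 2 + 16 + 16 + 8 + 4 + 2 + 16 + 3 = 67.
67 ÷ 2 = 33.5 beats.

33.5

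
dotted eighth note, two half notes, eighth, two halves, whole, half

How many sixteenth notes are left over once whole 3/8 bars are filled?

1

One bar of 3/8 = 6 sixteenth notes.
Express everything in sixteenth notes: dotted eighth note = 3; half note = 8; half note = 8; eighth = 2; half = 8; half = 8; whole = 16; half = 8.
Sum: 3 + 8 + 8 + 2 + 8 + 8 + 16 + 8 = 61.
61 ÷ 6 = 10 complete bars with 1 sixteenth note remaining.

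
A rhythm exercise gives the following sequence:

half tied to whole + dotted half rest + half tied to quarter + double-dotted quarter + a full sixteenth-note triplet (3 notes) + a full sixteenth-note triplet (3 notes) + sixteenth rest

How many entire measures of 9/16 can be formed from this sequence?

6

One bar of 9/16 = 9 sixteenth notes.
Convert each value to sixteenth notes: half tied to whole (half + whole) = 24; dotted half rest = 12; half tied to quarter (half + quarter) = 12; double-dotted quarter = 7; a full sixteenth-note triplet (3 notes) (three triplet sixteenths span one eighth) = 2; a full sixteenth-note triplet (3 notes) (three triplet sixteenths span one eighth) = 2; sixteenth rest = 1.
Total: 24 + 12 + 12 + 7 + 2 + 2 + 1 = 60.
60 ÷ 9 = 6 complete bars with 6 left over.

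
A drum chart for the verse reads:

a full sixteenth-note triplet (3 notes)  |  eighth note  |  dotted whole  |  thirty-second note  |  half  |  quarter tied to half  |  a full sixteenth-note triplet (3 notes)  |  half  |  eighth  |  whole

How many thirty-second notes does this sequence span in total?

153

Convert each value to thirty-second notes: a full sixteenth-note triplet (3 notes) (three triplet sixteenths span one eighth) = 4; eighth note = 4; dotted whole = 48; thirty-second note = 1; half = 16; quarter tied to half (quarter + half) = 24; a full sixteenth-note triplet (3 notes) (three triplet sixteenths span one eighth) = 4; half = 16; eighth = 4; whole = 32.
Total: 4 + 4 + 48 + 1 + 16 + 24 + 4 + 16 + 4 + 32 = 153 thirty-second notes.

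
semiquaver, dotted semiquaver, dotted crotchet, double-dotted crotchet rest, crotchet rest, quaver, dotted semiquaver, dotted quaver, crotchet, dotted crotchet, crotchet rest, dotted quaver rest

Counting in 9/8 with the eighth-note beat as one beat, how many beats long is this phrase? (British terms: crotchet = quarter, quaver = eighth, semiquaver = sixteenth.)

One eighth-note beat = 4 thirty-second notes.
Working in thirty-second notes: semiquaver = 2; dotted semiquaver = 3; dotted crotchet = 12; double-dotted crotchet rest = 14; crotchet rest = 8; quaver = 4; dotted semiquaver = 3; dotted quaver = 6; crotchet = 8; dotted crotchet = 12; crotchet rest = 8; dotted quaver rest = 6.
Total: 2 + 3 + 12 + 14 + 8 + 4 + 3 + 6 + 8 + 12 + 8 + 6 = 86.
86 ÷ 4 = 21.5 beats.

21.5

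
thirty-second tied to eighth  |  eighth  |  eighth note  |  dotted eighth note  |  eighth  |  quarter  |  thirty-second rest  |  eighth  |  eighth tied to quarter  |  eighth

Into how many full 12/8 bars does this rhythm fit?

One bar of 12/8 = 48 thirty-second notes.
Express everything in thirty-second notes: thirty-second tied to eighth (thirty-second + eighth) = 5; eighth = 4; eighth note = 4; dotted eighth note = 6; eighth = 4; quarter = 8; thirty-second rest = 1; eighth = 4; eighth tied to quarter (eighth + quarter) = 12; eighth = 4.
Total: 5 + 4 + 4 + 6 + 4 + 8 + 1 + 4 + 12 + 4 = 52.
52 ÷ 48 = 1 complete bar with 4 left over.

1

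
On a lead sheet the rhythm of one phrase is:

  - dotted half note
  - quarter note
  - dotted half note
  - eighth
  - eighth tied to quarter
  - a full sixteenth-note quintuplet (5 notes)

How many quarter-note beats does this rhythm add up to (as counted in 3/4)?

One quarter-note beat = 2 eighth notes.
In eighth notes: dotted half note = 6; quarter note = 2; dotted half note = 6; eighth = 1; eighth tied to quarter (eighth + quarter) = 3; a full sixteenth-note quintuplet (5 notes) (five quintuplet sixteenths span one quarter) = 2.
Adding: 6 + 2 + 6 + 1 + 3 + 2 = 20.
20 ÷ 2 = 10 beats.

10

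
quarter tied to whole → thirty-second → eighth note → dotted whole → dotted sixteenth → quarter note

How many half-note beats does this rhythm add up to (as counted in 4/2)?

One half-note beat = 16 thirty-second notes.
Convert each value to thirty-second notes: quarter tied to whole (quarter + whole) = 40; thirty-second = 1; eighth note = 4; dotted whole = 48; dotted sixteenth = 3; quarter note = 8.
Sum: 40 + 1 + 4 + 48 + 3 + 8 = 104.
104 ÷ 16 = 6.5 beats.

6.5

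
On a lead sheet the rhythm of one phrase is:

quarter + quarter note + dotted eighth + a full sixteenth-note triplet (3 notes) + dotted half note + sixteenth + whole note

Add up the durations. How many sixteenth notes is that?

42

Express everything in sixteenth notes: quarter = 4; quarter note = 4; dotted eighth = 3; a full sixteenth-note triplet (3 notes) (three triplet sixteenths span one eighth) = 2; dotted half note = 12; sixteenth = 1; whole note = 16.
Total: 4 + 4 + 3 + 2 + 12 + 1 + 16 = 42 sixteenth notes.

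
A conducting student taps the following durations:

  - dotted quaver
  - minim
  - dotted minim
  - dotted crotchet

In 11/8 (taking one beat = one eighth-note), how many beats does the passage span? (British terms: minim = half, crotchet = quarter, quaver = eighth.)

14.5

One eighth-note beat = 2 sixteenth notes.
Convert each value to sixteenth notes: dotted quaver = 3; minim = 8; dotted minim = 12; dotted crotchet = 6.
Altogether 3 + 8 + 12 + 6 = 29.
29 ÷ 2 = 14.5 beats.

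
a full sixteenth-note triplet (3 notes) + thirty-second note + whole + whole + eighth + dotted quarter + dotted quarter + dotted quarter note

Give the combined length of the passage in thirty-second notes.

109

Each duration in thirty-second notes: a full sixteenth-note triplet (3 notes) (three triplet sixteenths span one eighth) = 4; thirty-second note = 1; whole = 32; whole = 32; eighth = 4; dotted quarter = 12; dotted quarter = 12; dotted quarter note = 12.
Sum: 4 + 1 + 32 + 32 + 4 + 12 + 12 + 12 = 109 thirty-second notes.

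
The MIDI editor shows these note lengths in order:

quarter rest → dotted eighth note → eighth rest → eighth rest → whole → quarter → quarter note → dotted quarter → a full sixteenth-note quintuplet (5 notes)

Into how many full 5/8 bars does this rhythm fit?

One bar of 5/8 = 10 sixteenth notes.
Convert each value to sixteenth notes: quarter rest = 4; dotted eighth note = 3; eighth rest = 2; eighth rest = 2; whole = 16; quarter = 4; quarter note = 4; dotted quarter = 6; a full sixteenth-note quintuplet (5 notes) (five quintuplet sixteenths span one quarter) = 4.
Altogether 4 + 3 + 2 + 2 + 16 + 4 + 4 + 6 + 4 = 45.
45 ÷ 10 = 4 complete bars with 5 left over.

4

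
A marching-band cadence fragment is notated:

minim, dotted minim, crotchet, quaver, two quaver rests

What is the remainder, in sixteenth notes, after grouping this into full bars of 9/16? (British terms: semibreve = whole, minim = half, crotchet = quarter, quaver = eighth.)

One bar of 9/16 = 9 sixteenth notes.
Each duration in sixteenth notes: minim = 8; dotted minim = 12; crotchet = 4; quaver = 2; quaver rest = 2; quaver rest = 2.
Altogether 8 + 12 + 4 + 2 + 2 + 2 = 30.
30 ÷ 9 = 3 complete bars with 3 sixteenth notes remaining.

3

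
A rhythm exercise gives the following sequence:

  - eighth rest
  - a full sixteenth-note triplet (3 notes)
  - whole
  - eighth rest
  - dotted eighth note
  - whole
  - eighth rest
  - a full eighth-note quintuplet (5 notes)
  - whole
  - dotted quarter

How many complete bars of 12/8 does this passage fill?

One bar of 12/8 = 24 sixteenth notes.
Convert each value to sixteenth notes: eighth rest = 2; a full sixteenth-note triplet (3 notes) (three triplet sixteenths span one eighth) = 2; whole = 16; eighth rest = 2; dotted eighth note = 3; whole = 16; eighth rest = 2; a full eighth-note quintuplet (5 notes) (five quintuplet eighths span one half) = 8; whole = 16; dotted quarter = 6.
Total: 2 + 2 + 16 + 2 + 3 + 16 + 2 + 8 + 16 + 6 = 73.
73 ÷ 24 = 3 complete bars with 1 left over.

3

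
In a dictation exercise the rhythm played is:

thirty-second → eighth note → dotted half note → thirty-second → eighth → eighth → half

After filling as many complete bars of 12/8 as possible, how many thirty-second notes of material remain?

6

One bar of 12/8 = 48 thirty-second notes.
Express everything in thirty-second notes: thirty-second = 1; eighth note = 4; dotted half note = 24; thirty-second = 1; eighth = 4; eighth = 4; half = 16.
Adding: 1 + 4 + 24 + 1 + 4 + 4 + 16 = 54.
54 ÷ 48 = 1 complete bar with 6 thirty-second notes remaining.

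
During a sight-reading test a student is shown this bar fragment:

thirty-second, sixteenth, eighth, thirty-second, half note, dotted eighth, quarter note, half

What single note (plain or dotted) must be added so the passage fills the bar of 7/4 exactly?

The bar of 7/4 = 56 thirty-second notes.
Working in thirty-second notes: thirty-second = 1; sixteenth = 2; eighth = 4; thirty-second = 1; half note = 16; dotted eighth = 6; quarter note = 8; half = 16.
Sum: 1 + 2 + 4 + 1 + 16 + 6 + 8 + 16 = 54.
Remaining: 56 − 54 = 2 thirty-second notes, which is a sixteenth note.

sixteenth note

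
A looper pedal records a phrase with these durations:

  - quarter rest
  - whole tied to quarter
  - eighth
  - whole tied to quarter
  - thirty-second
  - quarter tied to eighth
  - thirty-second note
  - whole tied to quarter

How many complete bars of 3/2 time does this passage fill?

One bar of 3/2 = 48 thirty-second notes.
Convert each value to thirty-second notes: quarter rest = 8; whole tied to quarter (whole + quarter) = 40; eighth = 4; whole tied to quarter (whole + quarter) = 40; thirty-second = 1; quarter tied to eighth (quarter + eighth) = 12; thirty-second note = 1; whole tied to quarter (whole + quarter) = 40.
Total: 8 + 40 + 4 + 40 + 1 + 12 + 1 + 40 = 146.
146 ÷ 48 = 3 complete bars with 2 left over.

3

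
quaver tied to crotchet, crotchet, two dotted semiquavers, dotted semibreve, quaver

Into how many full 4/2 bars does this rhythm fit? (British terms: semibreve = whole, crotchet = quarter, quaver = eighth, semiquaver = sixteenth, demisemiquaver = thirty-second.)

1

One bar of 4/2 = 64 thirty-second notes.
Working in thirty-second notes: quaver tied to crotchet (quaver + crotchet) = 12; crotchet = 8; dotted semiquaver = 3; dotted semiquaver = 3; dotted semibreve = 48; quaver = 4.
Adding: 12 + 8 + 3 + 3 + 48 + 4 = 78.
78 ÷ 64 = 1 complete bar with 14 left over.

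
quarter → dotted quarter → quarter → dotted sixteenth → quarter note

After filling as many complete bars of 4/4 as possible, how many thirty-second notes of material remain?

One bar of 4/4 = 32 thirty-second notes.
In thirty-second notes: quarter = 8; dotted quarter = 12; quarter = 8; dotted sixteenth = 3; quarter note = 8.
Sum: 8 + 12 + 8 + 3 + 8 = 39.
39 ÷ 32 = 1 complete bar with 7 thirty-second notes remaining.

7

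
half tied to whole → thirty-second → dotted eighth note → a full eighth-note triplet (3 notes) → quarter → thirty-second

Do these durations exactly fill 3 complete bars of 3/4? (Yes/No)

Yes

One bar of 3/4 = 24 thirty-second notes, so 3 bars = 72.
In thirty-second notes: half tied to whole (half + whole) = 48; thirty-second = 1; dotted eighth note = 6; a full eighth-note triplet (3 notes) (three triplet eighths span one quarter) = 8; quarter = 8; thirty-second = 1.
Adding: 48 + 1 + 6 + 8 + 8 + 1 = 72.
72 equals 72, so the answer is Yes.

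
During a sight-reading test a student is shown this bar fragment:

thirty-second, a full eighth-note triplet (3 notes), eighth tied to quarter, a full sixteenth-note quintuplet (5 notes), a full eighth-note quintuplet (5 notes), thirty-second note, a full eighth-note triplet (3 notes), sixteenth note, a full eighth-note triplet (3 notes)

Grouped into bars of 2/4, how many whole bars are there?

4

One bar of 2/4 = 16 thirty-second notes.
Convert each value to thirty-second notes: thirty-second = 1; a full eighth-note triplet (3 notes) (three triplet eighths span one quarter) = 8; eighth tied to quarter (eighth + quarter) = 12; a full sixteenth-note quintuplet (5 notes) (five quintuplet sixteenths span one quarter) = 8; a full eighth-note quintuplet (5 notes) (five quintuplet eighths span one half) = 16; thirty-second note = 1; a full eighth-note triplet (3 notes) (three triplet eighths span one quarter) = 8; sixteenth note = 2; a full eighth-note triplet (3 notes) (three triplet eighths span one quarter) = 8.
Adding: 1 + 8 + 12 + 8 + 16 + 1 + 8 + 2 + 8 = 64.
64 ÷ 16 = 4 complete bars with 0 left over.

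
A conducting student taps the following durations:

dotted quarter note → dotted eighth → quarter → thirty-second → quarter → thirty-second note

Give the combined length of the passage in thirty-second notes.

36

Express everything in thirty-second notes: dotted quarter note = 12; dotted eighth = 6; quarter = 8; thirty-second = 1; quarter = 8; thirty-second note = 1.
Sum: 12 + 6 + 8 + 1 + 8 + 1 = 36 thirty-second notes.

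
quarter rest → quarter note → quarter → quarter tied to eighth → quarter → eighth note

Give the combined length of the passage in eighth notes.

12

In eighth notes: quarter rest = 2; quarter note = 2; quarter = 2; quarter tied to eighth (quarter + eighth) = 3; quarter = 2; eighth note = 1.
Sum: 2 + 2 + 2 + 3 + 2 + 1 = 12 eighth notes.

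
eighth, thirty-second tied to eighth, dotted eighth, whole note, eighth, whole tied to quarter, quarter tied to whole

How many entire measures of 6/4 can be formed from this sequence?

2

One bar of 6/4 = 48 thirty-second notes.
Working in thirty-second notes: eighth = 4; thirty-second tied to eighth (thirty-second + eighth) = 5; dotted eighth = 6; whole note = 32; eighth = 4; whole tied to quarter (whole + quarter) = 40; quarter tied to whole (quarter + whole) = 40.
Adding: 4 + 5 + 6 + 32 + 4 + 40 + 40 = 131.
131 ÷ 48 = 2 complete bars with 35 left over.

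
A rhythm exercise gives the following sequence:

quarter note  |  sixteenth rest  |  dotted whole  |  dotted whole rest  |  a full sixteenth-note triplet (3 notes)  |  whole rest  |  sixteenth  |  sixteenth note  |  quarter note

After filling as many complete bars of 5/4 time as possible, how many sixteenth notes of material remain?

One bar of 5/4 = 20 sixteenth notes.
Express everything in sixteenth notes: quarter note = 4; sixteenth rest = 1; dotted whole = 24; dotted whole rest = 24; a full sixteenth-note triplet (3 notes) (three triplet sixteenths span one eighth) = 2; whole rest = 16; sixteenth = 1; sixteenth note = 1; quarter note = 4.
Altogether 4 + 1 + 24 + 24 + 2 + 16 + 1 + 1 + 4 = 77.
77 ÷ 20 = 3 complete bars with 17 sixteenth notes remaining.

17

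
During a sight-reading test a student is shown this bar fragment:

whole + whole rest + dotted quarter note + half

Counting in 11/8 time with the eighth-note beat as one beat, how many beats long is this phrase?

23

One eighth-note beat = 2 sixteenth notes.
Each duration in sixteenth notes: whole = 16; whole rest = 16; dotted quarter note = 6; half = 8.
Adding: 16 + 16 + 6 + 8 = 46.
46 ÷ 2 = 23 beats.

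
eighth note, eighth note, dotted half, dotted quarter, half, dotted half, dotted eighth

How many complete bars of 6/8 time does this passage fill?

One bar of 6/8 = 12 sixteenth notes.
Convert each value to sixteenth notes: eighth note = 2; eighth note = 2; dotted half = 12; dotted quarter = 6; half = 8; dotted half = 12; dotted eighth = 3.
Altogether 2 + 2 + 12 + 6 + 8 + 12 + 3 = 45.
45 ÷ 12 = 3 complete bars with 9 left over.

3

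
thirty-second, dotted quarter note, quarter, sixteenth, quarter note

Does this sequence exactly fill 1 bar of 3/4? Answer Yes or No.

No

One bar of 3/4 = 24 thirty-second notes.
Express everything in thirty-second notes: thirty-second = 1; dotted quarter note = 12; quarter = 8; sixteenth = 2; quarter note = 8.
Total: 1 + 12 + 8 + 2 + 8 = 31.
31 exceeds 24, so the answer is No.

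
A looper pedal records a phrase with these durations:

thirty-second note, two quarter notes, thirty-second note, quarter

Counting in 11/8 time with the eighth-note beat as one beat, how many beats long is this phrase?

6.5

One eighth-note beat = 4 thirty-second notes.
Each duration in thirty-second notes: thirty-second note = 1; quarter note = 8; quarter note = 8; thirty-second note = 1; quarter = 8.
Adding: 1 + 8 + 8 + 1 + 8 = 26.
26 ÷ 4 = 6.5 beats.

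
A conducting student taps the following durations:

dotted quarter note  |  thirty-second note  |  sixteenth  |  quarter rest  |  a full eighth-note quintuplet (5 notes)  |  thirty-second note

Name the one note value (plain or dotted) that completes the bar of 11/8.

eighth note

The bar of 11/8 = 44 thirty-second notes.
Each duration in thirty-second notes: dotted quarter note = 12; thirty-second note = 1; sixteenth = 2; quarter rest = 8; a full eighth-note quintuplet (5 notes) (five quintuplet eighths span one half) = 16; thirty-second note = 1.
Adding: 12 + 1 + 2 + 8 + 16 + 1 = 40.
Remaining: 44 − 40 = 4 thirty-second notes, which is a eighth note.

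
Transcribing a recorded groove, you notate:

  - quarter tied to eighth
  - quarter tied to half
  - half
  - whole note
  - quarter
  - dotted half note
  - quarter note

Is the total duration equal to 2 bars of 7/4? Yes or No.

One bar of 7/4 = 14 eighth notes, so 2 bars = 28.
Convert each value to eighth notes: quarter tied to eighth (quarter + eighth) = 3; quarter tied to half (quarter + half) = 6; half = 4; whole note = 8; quarter = 2; dotted half note = 6; quarter note = 2.
Sum: 3 + 6 + 4 + 8 + 2 + 6 + 2 = 31.
31 exceeds 28, so the answer is No.

No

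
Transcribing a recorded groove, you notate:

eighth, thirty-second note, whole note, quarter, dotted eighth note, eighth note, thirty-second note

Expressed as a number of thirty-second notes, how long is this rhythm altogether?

56

Each duration in thirty-second notes: eighth = 4; thirty-second note = 1; whole note = 32; quarter = 8; dotted eighth note = 6; eighth note = 4; thirty-second note = 1.
Total: 4 + 1 + 32 + 8 + 6 + 4 + 1 = 56 thirty-second notes.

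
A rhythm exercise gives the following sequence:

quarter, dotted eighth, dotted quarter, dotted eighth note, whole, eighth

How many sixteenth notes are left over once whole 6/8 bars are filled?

One bar of 6/8 = 12 sixteenth notes.
In sixteenth notes: quarter = 4; dotted eighth = 3; dotted quarter = 6; dotted eighth note = 3; whole = 16; eighth = 2.
Adding: 4 + 3 + 6 + 3 + 16 + 2 = 34.
34 ÷ 12 = 2 complete bars with 10 sixteenth notes remaining.

10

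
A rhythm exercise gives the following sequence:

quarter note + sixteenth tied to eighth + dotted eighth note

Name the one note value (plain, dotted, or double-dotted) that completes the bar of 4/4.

The bar of 4/4 = 16 sixteenth notes.
In sixteenth notes: quarter note = 4; sixteenth tied to eighth (sixteenth + eighth) = 3; dotted eighth note = 3.
Sum: 4 + 3 + 3 = 10.
Remaining: 16 − 10 = 6 sixteenth notes, which is a dotted quarter note.

dotted quarter note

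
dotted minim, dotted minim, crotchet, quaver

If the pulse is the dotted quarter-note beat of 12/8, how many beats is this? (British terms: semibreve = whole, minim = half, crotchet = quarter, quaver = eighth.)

5

One dotted quarter-note beat = 3 eighth notes.
Each duration in eighth notes: dotted minim = 6; dotted minim = 6; crotchet = 2; quaver = 1.
Adding: 6 + 6 + 2 + 1 = 15.
15 ÷ 3 = 5 beats.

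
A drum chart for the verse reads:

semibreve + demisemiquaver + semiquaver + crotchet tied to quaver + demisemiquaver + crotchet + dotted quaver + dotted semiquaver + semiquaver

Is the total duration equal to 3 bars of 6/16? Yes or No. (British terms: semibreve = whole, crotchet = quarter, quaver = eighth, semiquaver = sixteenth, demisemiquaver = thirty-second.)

One bar of 6/16 = 12 thirty-second notes, so 3 bars = 36.
In thirty-second notes: semibreve = 32; demisemiquaver = 1; semiquaver = 2; crotchet tied to quaver (crotchet + quaver) = 12; demisemiquaver = 1; crotchet = 8; dotted quaver = 6; dotted semiquaver = 3; semiquaver = 2.
Sum: 32 + 1 + 2 + 12 + 1 + 8 + 6 + 3 + 2 = 67.
67 exceeds 36, so the answer is No.

No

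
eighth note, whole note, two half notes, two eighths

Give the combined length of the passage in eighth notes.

Express everything in eighth notes: eighth note = 1; whole note = 8; half note = 4; half note = 4; eighth = 1; eighth = 1.
Adding: 1 + 8 + 4 + 4 + 1 + 1 = 19 eighth notes.

19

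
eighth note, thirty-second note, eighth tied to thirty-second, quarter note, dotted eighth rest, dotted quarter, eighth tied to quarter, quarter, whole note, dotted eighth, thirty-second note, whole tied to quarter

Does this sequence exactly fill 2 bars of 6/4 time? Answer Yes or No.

One bar of 6/4 = 48 thirty-second notes, so 2 bars = 96.
Express everything in thirty-second notes: eighth note = 4; thirty-second note = 1; eighth tied to thirty-second (eighth + thirty-second) = 5; quarter note = 8; dotted eighth rest = 6; dotted quarter = 12; eighth tied to quarter (eighth + quarter) = 12; quarter = 8; whole note = 32; dotted eighth = 6; thirty-second note = 1; whole tied to quarter (whole + quarter) = 40.
Adding: 4 + 1 + 5 + 8 + 6 + 12 + 12 + 8 + 32 + 6 + 1 + 40 = 135.
135 exceeds 96, so the answer is No.

No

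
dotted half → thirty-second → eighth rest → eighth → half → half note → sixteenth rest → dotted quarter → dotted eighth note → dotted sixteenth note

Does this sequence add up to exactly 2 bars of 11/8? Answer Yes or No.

One bar of 11/8 = 44 thirty-second notes, so 2 bars = 88.
Express everything in thirty-second notes: dotted half = 24; thirty-second = 1; eighth rest = 4; eighth = 4; half = 16; half note = 16; sixteenth rest = 2; dotted quarter = 12; dotted eighth note = 6; dotted sixteenth note = 3.
Sum: 24 + 1 + 4 + 4 + 16 + 16 + 2 + 12 + 6 + 3 = 88.
88 equals 88, so the answer is Yes.

Yes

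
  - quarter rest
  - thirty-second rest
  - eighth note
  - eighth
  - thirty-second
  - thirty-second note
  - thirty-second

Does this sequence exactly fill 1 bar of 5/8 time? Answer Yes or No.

Yes

One bar of 5/8 = 20 thirty-second notes.
Express everything in thirty-second notes: quarter rest = 8; thirty-second rest = 1; eighth note = 4; eighth = 4; thirty-second = 1; thirty-second note = 1; thirty-second = 1.
Adding: 8 + 1 + 4 + 4 + 1 + 1 + 1 = 20.
20 equals 20, so the answer is Yes.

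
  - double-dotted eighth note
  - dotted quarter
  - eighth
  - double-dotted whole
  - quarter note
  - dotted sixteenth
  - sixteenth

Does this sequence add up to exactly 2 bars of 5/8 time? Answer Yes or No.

No

One bar of 5/8 = 20 thirty-second notes, so 2 bars = 40.
Convert each value to thirty-second notes: double-dotted eighth note = 7; dotted quarter = 12; eighth = 4; double-dotted whole = 56; quarter note = 8; dotted sixteenth = 3; sixteenth = 2.
Sum: 7 + 12 + 4 + 56 + 8 + 3 + 2 = 92.
92 exceeds 40, so the answer is No.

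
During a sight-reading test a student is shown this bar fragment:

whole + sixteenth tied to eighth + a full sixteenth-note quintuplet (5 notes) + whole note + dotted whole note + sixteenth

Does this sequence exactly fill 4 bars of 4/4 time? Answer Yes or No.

One bar of 4/4 = 16 sixteenth notes, so 4 bars = 64.
In sixteenth notes: whole = 16; sixteenth tied to eighth (sixteenth + eighth) = 3; a full sixteenth-note quintuplet (5 notes) (five quintuplet sixteenths span one quarter) = 4; whole note = 16; dotted whole note = 24; sixteenth = 1.
Total: 16 + 3 + 4 + 16 + 24 + 1 = 64.
64 equals 64, so the answer is Yes.

Yes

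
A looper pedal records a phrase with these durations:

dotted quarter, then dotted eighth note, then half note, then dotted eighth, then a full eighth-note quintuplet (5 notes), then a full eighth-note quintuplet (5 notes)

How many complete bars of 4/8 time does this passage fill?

One bar of 4/8 = 8 sixteenth notes.
Convert each value to sixteenth notes: dotted quarter = 6; dotted eighth note = 3; half note = 8; dotted eighth = 3; a full eighth-note quintuplet (5 notes) (five quintuplet eighths span one half) = 8; a full eighth-note quintuplet (5 notes) (five quintuplet eighths span one half) = 8.
Adding: 6 + 3 + 8 + 3 + 8 + 8 = 36.
36 ÷ 8 = 4 complete bars with 4 left over.

4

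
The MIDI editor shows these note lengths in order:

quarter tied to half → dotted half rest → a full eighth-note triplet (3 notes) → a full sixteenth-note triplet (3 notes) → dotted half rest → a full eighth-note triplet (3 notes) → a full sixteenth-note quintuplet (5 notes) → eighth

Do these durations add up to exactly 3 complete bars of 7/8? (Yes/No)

No

One bar of 7/8 = 7 eighth notes, so 3 bars = 21.
Working in eighth notes: quarter tied to half (quarter + half) = 6; dotted half rest = 6; a full eighth-note triplet (3 notes) (three triplet eighths span one quarter) = 2; a full sixteenth-note triplet (3 notes) (three triplet sixteenths span one eighth) = 1; dotted half rest = 6; a full eighth-note triplet (3 notes) (three triplet eighths span one quarter) = 2; a full sixteenth-note quintuplet (5 notes) (five quintuplet sixteenths span one quarter) = 2; eighth = 1.
Altogether 6 + 6 + 2 + 1 + 6 + 2 + 2 + 1 = 26.
26 exceeds 21, so the answer is No.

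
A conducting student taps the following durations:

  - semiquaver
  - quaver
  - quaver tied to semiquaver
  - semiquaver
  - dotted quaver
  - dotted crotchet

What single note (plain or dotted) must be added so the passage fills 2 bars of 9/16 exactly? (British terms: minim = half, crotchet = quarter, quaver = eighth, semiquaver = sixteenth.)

eighth note

2 bars of 9/16 = 18 sixteenth notes.
In sixteenth notes: semiquaver = 1; quaver = 2; quaver tied to semiquaver (quaver + semiquaver) = 3; semiquaver = 1; dotted quaver = 3; dotted crotchet = 6.
Sum: 1 + 2 + 3 + 1 + 3 + 6 = 16.
Remaining: 18 − 16 = 2 sixteenth notes, which is a eighth note.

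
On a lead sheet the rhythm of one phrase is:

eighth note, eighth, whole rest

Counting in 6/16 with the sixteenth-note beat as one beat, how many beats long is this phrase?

One sixteenth-note beat = 2 thirty-second notes.
Express everything in thirty-second notes: eighth note = 4; eighth = 4; whole rest = 32.
Altogether 4 + 4 + 32 = 40.
40 ÷ 2 = 20 beats.

20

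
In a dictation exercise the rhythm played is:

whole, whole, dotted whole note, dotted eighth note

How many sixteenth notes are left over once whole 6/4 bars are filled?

One bar of 6/4 = 24 sixteenth notes.
Each duration in sixteenth notes: whole = 16; whole = 16; dotted whole note = 24; dotted eighth note = 3.
Total: 16 + 16 + 24 + 3 = 59.
59 ÷ 24 = 2 complete bars with 11 sixteenth notes remaining.

11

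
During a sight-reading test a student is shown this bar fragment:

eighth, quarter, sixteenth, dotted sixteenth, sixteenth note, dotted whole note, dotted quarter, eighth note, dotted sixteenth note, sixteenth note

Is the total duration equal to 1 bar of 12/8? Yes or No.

One bar of 12/8 = 48 thirty-second notes.
Express everything in thirty-second notes: eighth = 4; quarter = 8; sixteenth = 2; dotted sixteenth = 3; sixteenth note = 2; dotted whole note = 48; dotted quarter = 12; eighth note = 4; dotted sixteenth note = 3; sixteenth note = 2.
Adding: 4 + 8 + 2 + 3 + 2 + 48 + 12 + 4 + 3 + 2 = 88.
88 exceeds 48, so the answer is No.

No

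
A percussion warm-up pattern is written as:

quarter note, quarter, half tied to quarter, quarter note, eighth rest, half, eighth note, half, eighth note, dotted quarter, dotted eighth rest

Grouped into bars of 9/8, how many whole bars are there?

3

One bar of 9/8 = 18 sixteenth notes.
Express everything in sixteenth notes: quarter note = 4; quarter = 4; half tied to quarter (half + quarter) = 12; quarter note = 4; eighth rest = 2; half = 8; eighth note = 2; half = 8; eighth note = 2; dotted quarter = 6; dotted eighth rest = 3.
Altogether 4 + 4 + 12 + 4 + 2 + 8 + 2 + 8 + 2 + 6 + 3 = 55.
55 ÷ 18 = 3 complete bars with 1 left over.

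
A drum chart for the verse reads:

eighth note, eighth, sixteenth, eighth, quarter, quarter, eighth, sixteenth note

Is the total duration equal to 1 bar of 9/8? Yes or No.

One bar of 9/8 = 18 sixteenth notes.
Each duration in sixteenth notes: eighth note = 2; eighth = 2; sixteenth = 1; eighth = 2; quarter = 4; quarter = 4; eighth = 2; sixteenth note = 1.
Total: 2 + 2 + 1 + 2 + 4 + 4 + 2 + 1 = 18.
18 equals 18, so the answer is Yes.

Yes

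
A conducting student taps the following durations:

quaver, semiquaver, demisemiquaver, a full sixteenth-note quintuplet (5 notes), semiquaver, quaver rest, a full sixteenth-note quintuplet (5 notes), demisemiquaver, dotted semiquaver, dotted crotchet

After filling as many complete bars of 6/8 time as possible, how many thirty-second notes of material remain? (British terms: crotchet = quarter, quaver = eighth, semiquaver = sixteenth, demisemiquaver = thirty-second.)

One bar of 6/8 = 24 thirty-second notes.
Express everything in thirty-second notes: quaver = 4; semiquaver = 2; demisemiquaver = 1; a full sixteenth-note quintuplet (5 notes) (five quintuplet sixteenths span one quarter) = 8; semiquaver = 2; quaver rest = 4; a full sixteenth-note quintuplet (5 notes) (five quintuplet sixteenths span one quarter) = 8; demisemiquaver = 1; dotted semiquaver = 3; dotted crotchet = 12.
Sum: 4 + 2 + 1 + 8 + 2 + 4 + 8 + 1 + 3 + 12 = 45.
45 ÷ 24 = 1 complete bar with 21 thirty-second notes remaining.

21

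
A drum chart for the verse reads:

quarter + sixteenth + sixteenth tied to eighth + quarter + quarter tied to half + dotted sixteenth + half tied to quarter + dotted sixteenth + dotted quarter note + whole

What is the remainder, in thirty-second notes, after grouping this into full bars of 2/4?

10

One bar of 2/4 = 16 thirty-second notes.
In thirty-second notes: quarter = 8; sixteenth = 2; sixteenth tied to eighth (sixteenth + eighth) = 6; quarter = 8; quarter tied to half (quarter + half) = 24; dotted sixteenth = 3; half tied to quarter (half + quarter) = 24; dotted sixteenth = 3; dotted quarter note = 12; whole = 32.
Adding: 8 + 2 + 6 + 8 + 24 + 3 + 24 + 3 + 12 + 32 = 122.
122 ÷ 16 = 7 complete bars with 10 thirty-second notes remaining.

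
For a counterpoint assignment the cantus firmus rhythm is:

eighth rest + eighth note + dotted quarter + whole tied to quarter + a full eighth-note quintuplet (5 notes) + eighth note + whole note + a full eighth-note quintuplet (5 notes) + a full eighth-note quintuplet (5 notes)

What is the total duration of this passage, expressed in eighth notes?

36

Each duration in eighth notes: eighth rest = 1; eighth note = 1; dotted quarter = 3; whole tied to quarter (whole + quarter) = 10; a full eighth-note quintuplet (5 notes) (five quintuplet eighths span one half) = 4; eighth note = 1; whole note = 8; a full eighth-note quintuplet (5 notes) (five quintuplet eighths span one half) = 4; a full eighth-note quintuplet (5 notes) (five quintuplet eighths span one half) = 4.
Sum: 1 + 1 + 3 + 10 + 4 + 1 + 8 + 4 + 4 = 36 eighth notes.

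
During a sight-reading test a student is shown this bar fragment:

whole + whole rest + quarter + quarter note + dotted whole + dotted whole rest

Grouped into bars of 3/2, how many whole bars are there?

One bar of 3/2 = 6 quarter notes.
Convert each value to quarter notes: whole = 4; whole rest = 4; quarter = 1; quarter note = 1; dotted whole = 6; dotted whole rest = 6.
Sum: 4 + 4 + 1 + 1 + 6 + 6 = 22.
22 ÷ 6 = 3 complete bars with 4 left over.

3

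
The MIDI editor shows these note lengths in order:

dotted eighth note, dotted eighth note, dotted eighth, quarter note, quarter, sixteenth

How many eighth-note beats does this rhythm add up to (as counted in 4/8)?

9

One eighth-note beat = 2 sixteenth notes.
Convert each value to sixteenth notes: dotted eighth note = 3; dotted eighth note = 3; dotted eighth = 3; quarter note = 4; quarter = 4; sixteenth = 1.
Sum: 3 + 3 + 3 + 4 + 4 + 1 = 18.
18 ÷ 2 = 9 beats.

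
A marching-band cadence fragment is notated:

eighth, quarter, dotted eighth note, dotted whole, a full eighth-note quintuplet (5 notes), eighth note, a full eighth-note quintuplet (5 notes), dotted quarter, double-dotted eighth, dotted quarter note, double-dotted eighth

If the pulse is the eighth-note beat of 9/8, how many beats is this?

35

One eighth-note beat = 4 thirty-second notes.
Working in thirty-second notes: eighth = 4; quarter = 8; dotted eighth note = 6; dotted whole = 48; a full eighth-note quintuplet (5 notes) (five quintuplet eighths span one half) = 16; eighth note = 4; a full eighth-note quintuplet (5 notes) (five quintuplet eighths span one half) = 16; dotted quarter = 12; double-dotted eighth = 7; dotted quarter note = 12; double-dotted eighth = 7.
Total: 4 + 8 + 6 + 48 + 16 + 4 + 16 + 12 + 7 + 12 + 7 = 140.
140 ÷ 4 = 35 beats.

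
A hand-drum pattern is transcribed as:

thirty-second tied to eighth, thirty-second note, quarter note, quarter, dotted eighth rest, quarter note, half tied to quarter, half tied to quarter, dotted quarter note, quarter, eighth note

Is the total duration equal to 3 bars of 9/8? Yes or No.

Yes

One bar of 9/8 = 36 thirty-second notes, so 3 bars = 108.
Express everything in thirty-second notes: thirty-second tied to eighth (thirty-second + eighth) = 5; thirty-second note = 1; quarter note = 8; quarter = 8; dotted eighth rest = 6; quarter note = 8; half tied to quarter (half + quarter) = 24; half tied to quarter (half + quarter) = 24; dotted quarter note = 12; quarter = 8; eighth note = 4.
Altogether 5 + 1 + 8 + 8 + 6 + 8 + 24 + 24 + 12 + 8 + 4 = 108.
108 equals 108, so the answer is Yes.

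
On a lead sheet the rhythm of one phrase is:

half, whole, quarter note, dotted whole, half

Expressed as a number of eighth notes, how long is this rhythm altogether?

30

Express everything in eighth notes: half = 4; whole = 8; quarter note = 2; dotted whole = 12; half = 4.
Adding: 4 + 8 + 2 + 12 + 4 = 30 eighth notes.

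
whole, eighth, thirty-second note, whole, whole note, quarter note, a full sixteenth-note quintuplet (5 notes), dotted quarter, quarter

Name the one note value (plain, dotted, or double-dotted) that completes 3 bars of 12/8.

3 bars of 12/8 = 144 thirty-second notes.
Working in thirty-second notes: whole = 32; eighth = 4; thirty-second note = 1; whole = 32; whole note = 32; quarter note = 8; a full sixteenth-note quintuplet (5 notes) (five quintuplet sixteenths span one quarter) = 8; dotted quarter = 12; quarter = 8.
Sum: 32 + 4 + 1 + 32 + 32 + 8 + 8 + 12 + 8 = 137.
Remaining: 144 − 137 = 7 thirty-second notes, which is a double-dotted eighth note.

double-dotted eighth note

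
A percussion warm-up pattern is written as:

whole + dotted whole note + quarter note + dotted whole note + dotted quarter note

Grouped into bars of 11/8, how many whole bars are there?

One bar of 11/8 = 11 eighth notes.
Each duration in eighth notes: whole = 8; dotted whole note = 12; quarter note = 2; dotted whole note = 12; dotted quarter note = 3.
Total: 8 + 12 + 2 + 12 + 3 = 37.
37 ÷ 11 = 3 complete bars with 4 left over.

3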